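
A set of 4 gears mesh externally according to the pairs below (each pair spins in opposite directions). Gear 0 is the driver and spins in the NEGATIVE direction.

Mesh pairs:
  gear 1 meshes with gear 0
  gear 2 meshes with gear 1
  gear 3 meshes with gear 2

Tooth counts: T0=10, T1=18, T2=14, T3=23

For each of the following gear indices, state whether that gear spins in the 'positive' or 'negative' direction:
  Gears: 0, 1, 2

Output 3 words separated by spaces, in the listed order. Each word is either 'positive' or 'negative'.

Gear 0 (driver): negative (depth 0)
  gear 1: meshes with gear 0 -> depth 1 -> positive (opposite of gear 0)
  gear 2: meshes with gear 1 -> depth 2 -> negative (opposite of gear 1)
  gear 3: meshes with gear 2 -> depth 3 -> positive (opposite of gear 2)
Queried indices 0, 1, 2 -> negative, positive, negative

Answer: negative positive negative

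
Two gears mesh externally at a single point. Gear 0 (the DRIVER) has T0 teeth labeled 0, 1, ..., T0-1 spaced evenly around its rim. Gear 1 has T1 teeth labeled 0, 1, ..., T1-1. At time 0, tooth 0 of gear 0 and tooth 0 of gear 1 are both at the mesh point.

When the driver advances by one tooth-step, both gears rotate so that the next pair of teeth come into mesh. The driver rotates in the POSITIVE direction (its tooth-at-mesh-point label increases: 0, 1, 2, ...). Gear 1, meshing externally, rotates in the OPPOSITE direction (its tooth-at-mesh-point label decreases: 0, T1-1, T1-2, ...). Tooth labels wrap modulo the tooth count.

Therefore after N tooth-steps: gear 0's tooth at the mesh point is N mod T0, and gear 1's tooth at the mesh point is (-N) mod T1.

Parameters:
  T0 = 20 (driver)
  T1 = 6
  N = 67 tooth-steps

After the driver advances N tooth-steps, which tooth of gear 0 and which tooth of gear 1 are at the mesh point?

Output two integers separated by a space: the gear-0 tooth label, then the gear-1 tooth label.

Gear 0 (driver, T0=20): tooth at mesh = N mod T0
  67 = 3 * 20 + 7, so 67 mod 20 = 7
  gear 0 tooth = 7
Gear 1 (driven, T1=6): tooth at mesh = (-N) mod T1
  67 = 11 * 6 + 1, so 67 mod 6 = 1
  (-67) mod 6 = (-1) mod 6 = 6 - 1 = 5
Mesh after 67 steps: gear-0 tooth 7 meets gear-1 tooth 5

Answer: 7 5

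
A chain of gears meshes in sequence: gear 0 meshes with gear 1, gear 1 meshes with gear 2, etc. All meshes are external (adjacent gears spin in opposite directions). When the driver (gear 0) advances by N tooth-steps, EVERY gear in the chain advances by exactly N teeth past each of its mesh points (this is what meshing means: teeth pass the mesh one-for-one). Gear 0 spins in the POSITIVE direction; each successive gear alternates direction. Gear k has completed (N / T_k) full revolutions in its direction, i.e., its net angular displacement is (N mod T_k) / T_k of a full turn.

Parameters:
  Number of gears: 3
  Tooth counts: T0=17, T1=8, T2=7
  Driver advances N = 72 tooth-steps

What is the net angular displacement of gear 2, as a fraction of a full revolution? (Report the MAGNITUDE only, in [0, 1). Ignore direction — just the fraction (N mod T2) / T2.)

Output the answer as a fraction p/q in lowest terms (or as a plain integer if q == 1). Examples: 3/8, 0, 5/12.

Answer: 2/7

Derivation:
Chain of 3 gears, tooth counts: [17, 8, 7]
  gear 0: T0=17, direction=positive, advance = 72 mod 17 = 4 teeth = 4/17 turn
  gear 1: T1=8, direction=negative, advance = 72 mod 8 = 0 teeth = 0/8 turn
  gear 2: T2=7, direction=positive, advance = 72 mod 7 = 2 teeth = 2/7 turn
Gear 2: 72 mod 7 = 2
Fraction = 2 / 7 = 2/7 (gcd(2,7)=1) = 2/7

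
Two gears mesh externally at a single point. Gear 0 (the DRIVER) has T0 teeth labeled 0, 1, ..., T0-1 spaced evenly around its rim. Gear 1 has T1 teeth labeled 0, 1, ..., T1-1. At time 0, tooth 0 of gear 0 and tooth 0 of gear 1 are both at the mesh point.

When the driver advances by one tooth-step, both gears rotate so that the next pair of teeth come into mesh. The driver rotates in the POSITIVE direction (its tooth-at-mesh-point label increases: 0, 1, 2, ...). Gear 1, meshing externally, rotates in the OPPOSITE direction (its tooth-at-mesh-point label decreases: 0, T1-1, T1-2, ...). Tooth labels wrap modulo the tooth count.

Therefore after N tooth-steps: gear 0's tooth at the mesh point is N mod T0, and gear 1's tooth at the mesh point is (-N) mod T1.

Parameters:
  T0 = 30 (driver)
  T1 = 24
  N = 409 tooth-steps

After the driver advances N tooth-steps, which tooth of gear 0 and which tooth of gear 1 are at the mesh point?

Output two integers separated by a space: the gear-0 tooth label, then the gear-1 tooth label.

Answer: 19 23

Derivation:
Gear 0 (driver, T0=30): tooth at mesh = N mod T0
  409 = 13 * 30 + 19, so 409 mod 30 = 19
  gear 0 tooth = 19
Gear 1 (driven, T1=24): tooth at mesh = (-N) mod T1
  409 = 17 * 24 + 1, so 409 mod 24 = 1
  (-409) mod 24 = (-1) mod 24 = 24 - 1 = 23
Mesh after 409 steps: gear-0 tooth 19 meets gear-1 tooth 23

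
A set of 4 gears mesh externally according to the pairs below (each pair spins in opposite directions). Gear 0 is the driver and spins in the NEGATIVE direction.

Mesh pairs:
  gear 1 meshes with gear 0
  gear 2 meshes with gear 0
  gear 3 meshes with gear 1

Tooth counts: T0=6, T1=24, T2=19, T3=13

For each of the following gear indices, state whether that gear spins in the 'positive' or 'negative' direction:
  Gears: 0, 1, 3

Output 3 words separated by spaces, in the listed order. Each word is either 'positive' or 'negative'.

Answer: negative positive negative

Derivation:
Gear 0 (driver): negative (depth 0)
  gear 1: meshes with gear 0 -> depth 1 -> positive (opposite of gear 0)
  gear 2: meshes with gear 0 -> depth 1 -> positive (opposite of gear 0)
  gear 3: meshes with gear 1 -> depth 2 -> negative (opposite of gear 1)
Queried indices 0, 1, 3 -> negative, positive, negative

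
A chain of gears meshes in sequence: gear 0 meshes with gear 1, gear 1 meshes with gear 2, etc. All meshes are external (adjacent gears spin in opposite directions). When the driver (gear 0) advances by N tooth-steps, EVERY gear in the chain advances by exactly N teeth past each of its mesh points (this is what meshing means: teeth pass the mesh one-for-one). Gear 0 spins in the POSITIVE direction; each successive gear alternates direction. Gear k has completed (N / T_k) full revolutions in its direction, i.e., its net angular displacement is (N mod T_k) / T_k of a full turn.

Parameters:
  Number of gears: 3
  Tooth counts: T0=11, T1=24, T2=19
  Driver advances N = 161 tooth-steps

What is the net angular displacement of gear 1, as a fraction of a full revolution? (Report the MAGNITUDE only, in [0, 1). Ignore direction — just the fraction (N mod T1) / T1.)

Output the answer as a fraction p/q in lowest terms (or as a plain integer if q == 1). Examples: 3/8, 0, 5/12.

Chain of 3 gears, tooth counts: [11, 24, 19]
  gear 0: T0=11, direction=positive, advance = 161 mod 11 = 7 teeth = 7/11 turn
  gear 1: T1=24, direction=negative, advance = 161 mod 24 = 17 teeth = 17/24 turn
  gear 2: T2=19, direction=positive, advance = 161 mod 19 = 9 teeth = 9/19 turn
Gear 1: 161 mod 24 = 17
Fraction = 17 / 24 = 17/24 (gcd(17,24)=1) = 17/24

Answer: 17/24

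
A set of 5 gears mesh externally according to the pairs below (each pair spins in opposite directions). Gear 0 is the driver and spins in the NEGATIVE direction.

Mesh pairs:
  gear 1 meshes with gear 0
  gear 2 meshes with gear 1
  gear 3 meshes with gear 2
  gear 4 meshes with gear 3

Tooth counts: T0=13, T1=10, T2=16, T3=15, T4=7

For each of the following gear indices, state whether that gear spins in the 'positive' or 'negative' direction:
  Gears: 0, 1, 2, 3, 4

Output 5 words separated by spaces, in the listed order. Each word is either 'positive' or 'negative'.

Gear 0 (driver): negative (depth 0)
  gear 1: meshes with gear 0 -> depth 1 -> positive (opposite of gear 0)
  gear 2: meshes with gear 1 -> depth 2 -> negative (opposite of gear 1)
  gear 3: meshes with gear 2 -> depth 3 -> positive (opposite of gear 2)
  gear 4: meshes with gear 3 -> depth 4 -> negative (opposite of gear 3)
Queried indices 0, 1, 2, 3, 4 -> negative, positive, negative, positive, negative

Answer: negative positive negative positive negative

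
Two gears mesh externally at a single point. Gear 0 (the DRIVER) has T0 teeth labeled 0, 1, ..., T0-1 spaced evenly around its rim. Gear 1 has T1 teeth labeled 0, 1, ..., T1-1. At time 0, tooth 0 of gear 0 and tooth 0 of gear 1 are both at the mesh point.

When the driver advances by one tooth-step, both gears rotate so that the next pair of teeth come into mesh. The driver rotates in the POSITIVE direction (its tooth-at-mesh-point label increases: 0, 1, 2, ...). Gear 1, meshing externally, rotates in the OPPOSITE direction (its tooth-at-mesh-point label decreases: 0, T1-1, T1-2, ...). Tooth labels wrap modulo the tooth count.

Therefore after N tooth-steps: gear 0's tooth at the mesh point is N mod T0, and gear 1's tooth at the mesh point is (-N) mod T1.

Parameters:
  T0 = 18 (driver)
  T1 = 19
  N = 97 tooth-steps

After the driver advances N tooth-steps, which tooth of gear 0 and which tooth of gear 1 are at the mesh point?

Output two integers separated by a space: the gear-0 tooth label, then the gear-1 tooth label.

Gear 0 (driver, T0=18): tooth at mesh = N mod T0
  97 = 5 * 18 + 7, so 97 mod 18 = 7
  gear 0 tooth = 7
Gear 1 (driven, T1=19): tooth at mesh = (-N) mod T1
  97 = 5 * 19 + 2, so 97 mod 19 = 2
  (-97) mod 19 = (-2) mod 19 = 19 - 2 = 17
Mesh after 97 steps: gear-0 tooth 7 meets gear-1 tooth 17

Answer: 7 17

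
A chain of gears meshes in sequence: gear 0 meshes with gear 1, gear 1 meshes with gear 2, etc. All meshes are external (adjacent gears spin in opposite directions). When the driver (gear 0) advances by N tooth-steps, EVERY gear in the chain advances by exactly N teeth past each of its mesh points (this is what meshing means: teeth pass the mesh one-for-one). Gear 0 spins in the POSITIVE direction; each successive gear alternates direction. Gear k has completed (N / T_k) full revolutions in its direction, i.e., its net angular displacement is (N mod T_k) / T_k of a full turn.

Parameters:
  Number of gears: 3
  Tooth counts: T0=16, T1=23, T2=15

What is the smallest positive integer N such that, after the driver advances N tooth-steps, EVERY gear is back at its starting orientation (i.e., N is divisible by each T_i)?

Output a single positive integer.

Answer: 5520

Derivation:
Gear k returns to start when N is a multiple of T_k.
All gears at start simultaneously when N is a common multiple of [16, 23, 15]; the smallest such N is lcm(16, 23, 15).
Start: lcm = T0 = 16
Fold in T1=23: gcd(16, 23) = 1; lcm(16, 23) = 16 * 23 / 1 = 368 / 1 = 368
Fold in T2=15: gcd(368, 15) = 1; lcm(368, 15) = 368 * 15 / 1 = 5520 / 1 = 5520
Full cycle length = 5520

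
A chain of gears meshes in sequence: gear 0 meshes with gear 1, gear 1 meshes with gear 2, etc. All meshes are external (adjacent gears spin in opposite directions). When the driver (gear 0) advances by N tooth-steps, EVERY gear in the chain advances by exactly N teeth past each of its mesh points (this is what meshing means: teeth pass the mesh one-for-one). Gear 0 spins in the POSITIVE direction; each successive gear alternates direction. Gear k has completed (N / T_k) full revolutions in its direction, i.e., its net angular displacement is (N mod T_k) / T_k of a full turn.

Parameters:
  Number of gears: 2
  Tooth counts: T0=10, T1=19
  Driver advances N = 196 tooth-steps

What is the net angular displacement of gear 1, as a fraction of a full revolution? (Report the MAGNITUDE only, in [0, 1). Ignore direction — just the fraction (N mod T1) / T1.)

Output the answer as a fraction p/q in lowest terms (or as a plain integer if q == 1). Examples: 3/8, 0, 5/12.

Chain of 2 gears, tooth counts: [10, 19]
  gear 0: T0=10, direction=positive, advance = 196 mod 10 = 6 teeth = 6/10 turn
  gear 1: T1=19, direction=negative, advance = 196 mod 19 = 6 teeth = 6/19 turn
Gear 1: 196 mod 19 = 6
Fraction = 6 / 19 = 6/19 (gcd(6,19)=1) = 6/19

Answer: 6/19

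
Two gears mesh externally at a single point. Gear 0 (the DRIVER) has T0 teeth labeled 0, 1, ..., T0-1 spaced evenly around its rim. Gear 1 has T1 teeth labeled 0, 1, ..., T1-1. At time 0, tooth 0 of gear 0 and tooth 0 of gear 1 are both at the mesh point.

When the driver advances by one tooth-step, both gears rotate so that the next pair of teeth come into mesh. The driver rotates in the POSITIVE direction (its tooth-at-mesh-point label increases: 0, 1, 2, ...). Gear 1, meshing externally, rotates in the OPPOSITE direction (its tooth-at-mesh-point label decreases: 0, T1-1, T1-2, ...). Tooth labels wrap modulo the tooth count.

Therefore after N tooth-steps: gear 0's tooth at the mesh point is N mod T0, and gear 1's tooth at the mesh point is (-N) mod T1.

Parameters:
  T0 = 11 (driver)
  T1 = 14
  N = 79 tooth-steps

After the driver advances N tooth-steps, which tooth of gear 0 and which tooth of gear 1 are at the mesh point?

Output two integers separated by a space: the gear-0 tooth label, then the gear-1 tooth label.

Gear 0 (driver, T0=11): tooth at mesh = N mod T0
  79 = 7 * 11 + 2, so 79 mod 11 = 2
  gear 0 tooth = 2
Gear 1 (driven, T1=14): tooth at mesh = (-N) mod T1
  79 = 5 * 14 + 9, so 79 mod 14 = 9
  (-79) mod 14 = (-9) mod 14 = 14 - 9 = 5
Mesh after 79 steps: gear-0 tooth 2 meets gear-1 tooth 5

Answer: 2 5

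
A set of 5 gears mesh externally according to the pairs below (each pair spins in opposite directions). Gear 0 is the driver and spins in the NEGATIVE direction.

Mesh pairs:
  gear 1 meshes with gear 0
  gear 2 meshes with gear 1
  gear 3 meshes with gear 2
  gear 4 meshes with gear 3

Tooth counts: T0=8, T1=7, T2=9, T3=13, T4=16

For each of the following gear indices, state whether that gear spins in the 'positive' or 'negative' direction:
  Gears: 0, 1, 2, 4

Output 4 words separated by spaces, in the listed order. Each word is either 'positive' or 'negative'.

Answer: negative positive negative negative

Derivation:
Gear 0 (driver): negative (depth 0)
  gear 1: meshes with gear 0 -> depth 1 -> positive (opposite of gear 0)
  gear 2: meshes with gear 1 -> depth 2 -> negative (opposite of gear 1)
  gear 3: meshes with gear 2 -> depth 3 -> positive (opposite of gear 2)
  gear 4: meshes with gear 3 -> depth 4 -> negative (opposite of gear 3)
Queried indices 0, 1, 2, 4 -> negative, positive, negative, negative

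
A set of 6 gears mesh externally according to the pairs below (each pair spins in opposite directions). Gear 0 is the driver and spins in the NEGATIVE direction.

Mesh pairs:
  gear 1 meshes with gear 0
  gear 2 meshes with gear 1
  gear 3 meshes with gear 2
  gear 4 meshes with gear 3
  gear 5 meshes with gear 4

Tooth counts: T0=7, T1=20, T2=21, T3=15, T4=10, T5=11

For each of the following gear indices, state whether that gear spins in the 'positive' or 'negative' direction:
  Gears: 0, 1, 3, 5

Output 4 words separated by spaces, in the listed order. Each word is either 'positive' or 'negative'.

Answer: negative positive positive positive

Derivation:
Gear 0 (driver): negative (depth 0)
  gear 1: meshes with gear 0 -> depth 1 -> positive (opposite of gear 0)
  gear 2: meshes with gear 1 -> depth 2 -> negative (opposite of gear 1)
  gear 3: meshes with gear 2 -> depth 3 -> positive (opposite of gear 2)
  gear 4: meshes with gear 3 -> depth 4 -> negative (opposite of gear 3)
  gear 5: meshes with gear 4 -> depth 5 -> positive (opposite of gear 4)
Queried indices 0, 1, 3, 5 -> negative, positive, positive, positive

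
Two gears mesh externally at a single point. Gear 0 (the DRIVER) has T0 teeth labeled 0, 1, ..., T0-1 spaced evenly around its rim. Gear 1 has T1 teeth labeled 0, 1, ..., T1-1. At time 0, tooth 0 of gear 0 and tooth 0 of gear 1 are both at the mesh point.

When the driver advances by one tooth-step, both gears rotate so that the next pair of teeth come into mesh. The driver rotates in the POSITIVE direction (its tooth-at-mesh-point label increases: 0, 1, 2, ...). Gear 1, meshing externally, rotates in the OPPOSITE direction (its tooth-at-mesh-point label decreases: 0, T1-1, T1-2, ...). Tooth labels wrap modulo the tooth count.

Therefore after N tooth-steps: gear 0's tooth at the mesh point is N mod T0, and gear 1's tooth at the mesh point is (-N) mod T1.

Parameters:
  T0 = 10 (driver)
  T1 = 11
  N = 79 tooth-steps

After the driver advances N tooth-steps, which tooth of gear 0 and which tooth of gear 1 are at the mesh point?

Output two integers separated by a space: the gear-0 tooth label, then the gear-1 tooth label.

Answer: 9 9

Derivation:
Gear 0 (driver, T0=10): tooth at mesh = N mod T0
  79 = 7 * 10 + 9, so 79 mod 10 = 9
  gear 0 tooth = 9
Gear 1 (driven, T1=11): tooth at mesh = (-N) mod T1
  79 = 7 * 11 + 2, so 79 mod 11 = 2
  (-79) mod 11 = (-2) mod 11 = 11 - 2 = 9
Mesh after 79 steps: gear-0 tooth 9 meets gear-1 tooth 9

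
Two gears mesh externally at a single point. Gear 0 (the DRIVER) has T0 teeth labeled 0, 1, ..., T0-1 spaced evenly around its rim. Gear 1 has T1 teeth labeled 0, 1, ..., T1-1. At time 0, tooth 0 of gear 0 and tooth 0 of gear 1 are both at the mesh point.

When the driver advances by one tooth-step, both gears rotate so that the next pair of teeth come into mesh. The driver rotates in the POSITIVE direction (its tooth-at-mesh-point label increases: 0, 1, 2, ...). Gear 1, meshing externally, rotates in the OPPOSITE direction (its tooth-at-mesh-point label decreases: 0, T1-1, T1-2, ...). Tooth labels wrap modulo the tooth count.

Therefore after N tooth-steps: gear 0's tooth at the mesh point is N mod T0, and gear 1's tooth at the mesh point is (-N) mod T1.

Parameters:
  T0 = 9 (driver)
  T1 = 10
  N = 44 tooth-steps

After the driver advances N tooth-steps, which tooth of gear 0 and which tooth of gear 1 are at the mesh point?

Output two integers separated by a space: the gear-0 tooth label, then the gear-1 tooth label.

Answer: 8 6

Derivation:
Gear 0 (driver, T0=9): tooth at mesh = N mod T0
  44 = 4 * 9 + 8, so 44 mod 9 = 8
  gear 0 tooth = 8
Gear 1 (driven, T1=10): tooth at mesh = (-N) mod T1
  44 = 4 * 10 + 4, so 44 mod 10 = 4
  (-44) mod 10 = (-4) mod 10 = 10 - 4 = 6
Mesh after 44 steps: gear-0 tooth 8 meets gear-1 tooth 6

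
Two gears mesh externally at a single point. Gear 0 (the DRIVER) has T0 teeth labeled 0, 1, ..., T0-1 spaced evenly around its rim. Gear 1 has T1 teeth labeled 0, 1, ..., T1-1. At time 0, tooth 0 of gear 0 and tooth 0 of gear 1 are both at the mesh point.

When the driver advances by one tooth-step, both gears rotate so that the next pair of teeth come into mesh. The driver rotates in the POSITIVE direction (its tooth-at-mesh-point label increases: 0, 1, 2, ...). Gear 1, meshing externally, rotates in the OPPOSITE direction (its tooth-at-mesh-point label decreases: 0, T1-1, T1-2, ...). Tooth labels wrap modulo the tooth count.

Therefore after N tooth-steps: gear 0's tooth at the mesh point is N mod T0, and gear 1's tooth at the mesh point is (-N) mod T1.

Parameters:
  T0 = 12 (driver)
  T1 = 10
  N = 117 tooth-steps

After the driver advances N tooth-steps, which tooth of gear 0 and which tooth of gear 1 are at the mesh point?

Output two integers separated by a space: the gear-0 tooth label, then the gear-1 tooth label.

Answer: 9 3

Derivation:
Gear 0 (driver, T0=12): tooth at mesh = N mod T0
  117 = 9 * 12 + 9, so 117 mod 12 = 9
  gear 0 tooth = 9
Gear 1 (driven, T1=10): tooth at mesh = (-N) mod T1
  117 = 11 * 10 + 7, so 117 mod 10 = 7
  (-117) mod 10 = (-7) mod 10 = 10 - 7 = 3
Mesh after 117 steps: gear-0 tooth 9 meets gear-1 tooth 3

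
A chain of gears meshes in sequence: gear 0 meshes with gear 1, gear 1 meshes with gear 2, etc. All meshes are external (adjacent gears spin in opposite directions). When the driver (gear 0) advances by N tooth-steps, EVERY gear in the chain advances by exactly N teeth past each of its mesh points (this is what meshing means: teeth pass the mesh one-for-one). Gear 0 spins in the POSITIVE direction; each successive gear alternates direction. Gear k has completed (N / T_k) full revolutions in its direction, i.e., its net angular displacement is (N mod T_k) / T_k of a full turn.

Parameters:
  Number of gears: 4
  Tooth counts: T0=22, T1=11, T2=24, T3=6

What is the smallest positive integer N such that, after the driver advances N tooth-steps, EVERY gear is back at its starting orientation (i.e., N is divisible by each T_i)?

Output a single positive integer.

Gear k returns to start when N is a multiple of T_k.
All gears at start simultaneously when N is a common multiple of [22, 11, 24, 6]; the smallest such N is lcm(22, 11, 24, 6).
Start: lcm = T0 = 22
Fold in T1=11: gcd(22, 11) = 11; lcm(22, 11) = 22 * 11 / 11 = 242 / 11 = 22
Fold in T2=24: gcd(22, 24) = 2; lcm(22, 24) = 22 * 24 / 2 = 528 / 2 = 264
Fold in T3=6: gcd(264, 6) = 6; lcm(264, 6) = 264 * 6 / 6 = 1584 / 6 = 264
Full cycle length = 264

Answer: 264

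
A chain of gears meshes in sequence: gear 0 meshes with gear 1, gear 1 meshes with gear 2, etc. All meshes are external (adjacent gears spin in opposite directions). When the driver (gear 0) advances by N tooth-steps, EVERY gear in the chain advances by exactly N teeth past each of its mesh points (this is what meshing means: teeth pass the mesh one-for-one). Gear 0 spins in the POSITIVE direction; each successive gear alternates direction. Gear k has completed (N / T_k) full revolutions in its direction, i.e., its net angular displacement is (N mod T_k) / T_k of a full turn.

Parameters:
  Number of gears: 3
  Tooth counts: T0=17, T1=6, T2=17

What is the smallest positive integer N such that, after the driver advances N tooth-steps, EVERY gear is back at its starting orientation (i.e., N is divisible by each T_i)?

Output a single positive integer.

Answer: 102

Derivation:
Gear k returns to start when N is a multiple of T_k.
All gears at start simultaneously when N is a common multiple of [17, 6, 17]; the smallest such N is lcm(17, 6, 17).
Start: lcm = T0 = 17
Fold in T1=6: gcd(17, 6) = 1; lcm(17, 6) = 17 * 6 / 1 = 102 / 1 = 102
Fold in T2=17: gcd(102, 17) = 17; lcm(102, 17) = 102 * 17 / 17 = 1734 / 17 = 102
Full cycle length = 102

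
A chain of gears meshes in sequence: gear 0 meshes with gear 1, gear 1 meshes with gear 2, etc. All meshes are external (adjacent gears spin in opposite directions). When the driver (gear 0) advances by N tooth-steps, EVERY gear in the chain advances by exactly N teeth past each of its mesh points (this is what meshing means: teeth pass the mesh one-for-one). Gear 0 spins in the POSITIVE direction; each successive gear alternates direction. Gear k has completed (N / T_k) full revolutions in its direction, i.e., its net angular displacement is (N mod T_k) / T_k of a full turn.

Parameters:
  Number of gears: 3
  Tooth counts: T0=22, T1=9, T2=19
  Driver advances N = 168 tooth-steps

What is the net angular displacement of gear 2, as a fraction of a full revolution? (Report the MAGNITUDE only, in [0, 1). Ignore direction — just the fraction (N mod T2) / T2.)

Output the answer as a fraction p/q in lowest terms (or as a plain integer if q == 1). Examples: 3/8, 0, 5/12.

Chain of 3 gears, tooth counts: [22, 9, 19]
  gear 0: T0=22, direction=positive, advance = 168 mod 22 = 14 teeth = 14/22 turn
  gear 1: T1=9, direction=negative, advance = 168 mod 9 = 6 teeth = 6/9 turn
  gear 2: T2=19, direction=positive, advance = 168 mod 19 = 16 teeth = 16/19 turn
Gear 2: 168 mod 19 = 16
Fraction = 16 / 19 = 16/19 (gcd(16,19)=1) = 16/19

Answer: 16/19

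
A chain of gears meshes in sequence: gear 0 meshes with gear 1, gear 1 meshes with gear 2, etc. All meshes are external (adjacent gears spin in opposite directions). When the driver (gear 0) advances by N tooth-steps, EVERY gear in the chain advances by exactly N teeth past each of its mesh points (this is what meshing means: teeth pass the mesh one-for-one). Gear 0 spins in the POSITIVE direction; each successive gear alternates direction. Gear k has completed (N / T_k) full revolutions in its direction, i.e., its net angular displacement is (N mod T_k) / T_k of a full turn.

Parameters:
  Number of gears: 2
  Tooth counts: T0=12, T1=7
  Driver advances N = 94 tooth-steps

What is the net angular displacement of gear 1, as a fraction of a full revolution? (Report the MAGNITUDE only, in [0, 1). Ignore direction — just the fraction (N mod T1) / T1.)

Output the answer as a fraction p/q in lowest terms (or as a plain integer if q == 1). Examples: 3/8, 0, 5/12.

Chain of 2 gears, tooth counts: [12, 7]
  gear 0: T0=12, direction=positive, advance = 94 mod 12 = 10 teeth = 10/12 turn
  gear 1: T1=7, direction=negative, advance = 94 mod 7 = 3 teeth = 3/7 turn
Gear 1: 94 mod 7 = 3
Fraction = 3 / 7 = 3/7 (gcd(3,7)=1) = 3/7

Answer: 3/7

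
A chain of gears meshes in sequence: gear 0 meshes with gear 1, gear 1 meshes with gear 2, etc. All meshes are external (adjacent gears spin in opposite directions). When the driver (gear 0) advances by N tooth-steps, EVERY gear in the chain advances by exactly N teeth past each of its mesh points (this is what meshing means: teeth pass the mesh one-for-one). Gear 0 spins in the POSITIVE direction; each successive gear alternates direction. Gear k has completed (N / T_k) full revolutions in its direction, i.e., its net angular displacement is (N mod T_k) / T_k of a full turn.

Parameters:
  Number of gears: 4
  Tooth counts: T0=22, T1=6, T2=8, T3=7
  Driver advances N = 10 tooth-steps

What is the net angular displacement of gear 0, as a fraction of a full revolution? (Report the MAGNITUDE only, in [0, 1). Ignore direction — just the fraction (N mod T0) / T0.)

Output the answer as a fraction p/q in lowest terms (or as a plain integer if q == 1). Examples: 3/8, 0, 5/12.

Answer: 5/11

Derivation:
Chain of 4 gears, tooth counts: [22, 6, 8, 7]
  gear 0: T0=22, direction=positive, advance = 10 mod 22 = 10 teeth = 10/22 turn
  gear 1: T1=6, direction=negative, advance = 10 mod 6 = 4 teeth = 4/6 turn
  gear 2: T2=8, direction=positive, advance = 10 mod 8 = 2 teeth = 2/8 turn
  gear 3: T3=7, direction=negative, advance = 10 mod 7 = 3 teeth = 3/7 turn
Gear 0: 10 mod 22 = 10
Fraction = 10 / 22 = 5/11 (gcd(10,22)=2) = 5/11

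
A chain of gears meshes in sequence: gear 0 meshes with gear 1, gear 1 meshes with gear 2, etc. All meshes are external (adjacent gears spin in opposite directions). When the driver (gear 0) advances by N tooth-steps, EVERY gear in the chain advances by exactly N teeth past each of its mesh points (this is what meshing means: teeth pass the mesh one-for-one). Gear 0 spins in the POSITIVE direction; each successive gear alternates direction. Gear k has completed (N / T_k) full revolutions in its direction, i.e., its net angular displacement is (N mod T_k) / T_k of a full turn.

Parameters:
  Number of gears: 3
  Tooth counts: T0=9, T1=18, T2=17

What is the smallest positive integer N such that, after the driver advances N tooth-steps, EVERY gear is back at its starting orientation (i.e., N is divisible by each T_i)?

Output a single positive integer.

Gear k returns to start when N is a multiple of T_k.
All gears at start simultaneously when N is a common multiple of [9, 18, 17]; the smallest such N is lcm(9, 18, 17).
Start: lcm = T0 = 9
Fold in T1=18: gcd(9, 18) = 9; lcm(9, 18) = 9 * 18 / 9 = 162 / 9 = 18
Fold in T2=17: gcd(18, 17) = 1; lcm(18, 17) = 18 * 17 / 1 = 306 / 1 = 306
Full cycle length = 306

Answer: 306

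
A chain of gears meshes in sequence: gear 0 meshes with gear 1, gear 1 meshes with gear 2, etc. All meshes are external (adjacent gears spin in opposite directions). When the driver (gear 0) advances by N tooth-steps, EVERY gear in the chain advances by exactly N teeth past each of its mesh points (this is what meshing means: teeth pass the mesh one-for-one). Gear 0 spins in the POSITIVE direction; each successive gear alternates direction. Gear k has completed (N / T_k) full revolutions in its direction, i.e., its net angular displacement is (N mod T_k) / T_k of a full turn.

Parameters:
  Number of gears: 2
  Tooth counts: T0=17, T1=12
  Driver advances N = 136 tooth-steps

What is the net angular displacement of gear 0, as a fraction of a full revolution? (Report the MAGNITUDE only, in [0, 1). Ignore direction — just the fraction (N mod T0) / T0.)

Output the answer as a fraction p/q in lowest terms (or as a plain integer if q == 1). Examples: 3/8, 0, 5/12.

Chain of 2 gears, tooth counts: [17, 12]
  gear 0: T0=17, direction=positive, advance = 136 mod 17 = 0 teeth = 0/17 turn
  gear 1: T1=12, direction=negative, advance = 136 mod 12 = 4 teeth = 4/12 turn
Gear 0: 136 mod 17 = 0
Fraction = 0 / 17 = 0/1 (gcd(0,17)=17) = 0

Answer: 0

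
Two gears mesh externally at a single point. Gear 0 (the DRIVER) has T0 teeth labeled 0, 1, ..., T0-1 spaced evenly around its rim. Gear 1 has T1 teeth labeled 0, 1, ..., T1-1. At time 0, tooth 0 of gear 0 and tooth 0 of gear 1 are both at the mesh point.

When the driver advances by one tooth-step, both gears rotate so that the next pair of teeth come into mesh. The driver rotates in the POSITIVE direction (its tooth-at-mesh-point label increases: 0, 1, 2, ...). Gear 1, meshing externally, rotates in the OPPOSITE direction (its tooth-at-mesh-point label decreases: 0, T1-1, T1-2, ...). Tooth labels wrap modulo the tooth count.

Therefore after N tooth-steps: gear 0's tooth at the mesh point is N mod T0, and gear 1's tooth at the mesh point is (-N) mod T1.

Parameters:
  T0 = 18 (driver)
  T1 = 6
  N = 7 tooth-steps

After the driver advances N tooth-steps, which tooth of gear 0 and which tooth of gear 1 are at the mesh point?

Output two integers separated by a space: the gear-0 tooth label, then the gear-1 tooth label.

Answer: 7 5

Derivation:
Gear 0 (driver, T0=18): tooth at mesh = N mod T0
  7 = 0 * 18 + 7, so 7 mod 18 = 7
  gear 0 tooth = 7
Gear 1 (driven, T1=6): tooth at mesh = (-N) mod T1
  7 = 1 * 6 + 1, so 7 mod 6 = 1
  (-7) mod 6 = (-1) mod 6 = 6 - 1 = 5
Mesh after 7 steps: gear-0 tooth 7 meets gear-1 tooth 5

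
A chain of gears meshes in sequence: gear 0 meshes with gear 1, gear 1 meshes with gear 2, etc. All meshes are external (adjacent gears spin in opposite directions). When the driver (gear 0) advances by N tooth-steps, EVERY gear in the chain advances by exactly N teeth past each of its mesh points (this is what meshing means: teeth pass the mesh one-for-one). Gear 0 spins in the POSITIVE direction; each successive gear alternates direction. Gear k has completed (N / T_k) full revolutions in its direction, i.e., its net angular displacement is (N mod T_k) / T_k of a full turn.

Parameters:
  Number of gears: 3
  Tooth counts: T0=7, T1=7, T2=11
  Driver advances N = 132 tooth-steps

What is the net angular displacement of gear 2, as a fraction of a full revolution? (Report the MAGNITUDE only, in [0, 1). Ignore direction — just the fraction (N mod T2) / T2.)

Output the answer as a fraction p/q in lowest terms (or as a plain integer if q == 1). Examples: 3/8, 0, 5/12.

Answer: 0

Derivation:
Chain of 3 gears, tooth counts: [7, 7, 11]
  gear 0: T0=7, direction=positive, advance = 132 mod 7 = 6 teeth = 6/7 turn
  gear 1: T1=7, direction=negative, advance = 132 mod 7 = 6 teeth = 6/7 turn
  gear 2: T2=11, direction=positive, advance = 132 mod 11 = 0 teeth = 0/11 turn
Gear 2: 132 mod 11 = 0
Fraction = 0 / 11 = 0/1 (gcd(0,11)=11) = 0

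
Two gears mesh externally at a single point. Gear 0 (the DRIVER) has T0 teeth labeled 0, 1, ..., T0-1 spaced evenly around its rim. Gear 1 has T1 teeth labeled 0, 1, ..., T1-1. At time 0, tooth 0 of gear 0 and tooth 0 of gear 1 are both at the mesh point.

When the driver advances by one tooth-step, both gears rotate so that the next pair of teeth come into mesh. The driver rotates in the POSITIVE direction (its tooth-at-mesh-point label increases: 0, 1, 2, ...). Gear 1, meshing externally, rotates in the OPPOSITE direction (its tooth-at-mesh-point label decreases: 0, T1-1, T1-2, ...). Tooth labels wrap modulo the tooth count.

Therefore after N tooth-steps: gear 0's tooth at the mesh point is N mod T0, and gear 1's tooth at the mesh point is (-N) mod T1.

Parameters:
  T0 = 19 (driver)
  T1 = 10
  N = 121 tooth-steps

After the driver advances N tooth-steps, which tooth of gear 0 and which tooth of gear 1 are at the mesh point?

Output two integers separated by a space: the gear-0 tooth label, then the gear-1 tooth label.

Answer: 7 9

Derivation:
Gear 0 (driver, T0=19): tooth at mesh = N mod T0
  121 = 6 * 19 + 7, so 121 mod 19 = 7
  gear 0 tooth = 7
Gear 1 (driven, T1=10): tooth at mesh = (-N) mod T1
  121 = 12 * 10 + 1, so 121 mod 10 = 1
  (-121) mod 10 = (-1) mod 10 = 10 - 1 = 9
Mesh after 121 steps: gear-0 tooth 7 meets gear-1 tooth 9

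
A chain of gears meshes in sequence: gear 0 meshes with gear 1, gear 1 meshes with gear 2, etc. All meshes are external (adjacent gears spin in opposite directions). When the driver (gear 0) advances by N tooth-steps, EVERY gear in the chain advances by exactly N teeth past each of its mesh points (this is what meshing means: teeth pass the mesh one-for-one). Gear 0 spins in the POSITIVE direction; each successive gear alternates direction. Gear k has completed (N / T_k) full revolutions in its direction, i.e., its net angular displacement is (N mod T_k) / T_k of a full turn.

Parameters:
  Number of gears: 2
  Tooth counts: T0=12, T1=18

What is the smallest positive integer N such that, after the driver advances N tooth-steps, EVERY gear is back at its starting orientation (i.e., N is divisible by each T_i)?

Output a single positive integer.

Gear k returns to start when N is a multiple of T_k.
All gears at start simultaneously when N is a common multiple of [12, 18]; the smallest such N is lcm(12, 18).
Start: lcm = T0 = 12
Fold in T1=18: gcd(12, 18) = 6; lcm(12, 18) = 12 * 18 / 6 = 216 / 6 = 36
Full cycle length = 36

Answer: 36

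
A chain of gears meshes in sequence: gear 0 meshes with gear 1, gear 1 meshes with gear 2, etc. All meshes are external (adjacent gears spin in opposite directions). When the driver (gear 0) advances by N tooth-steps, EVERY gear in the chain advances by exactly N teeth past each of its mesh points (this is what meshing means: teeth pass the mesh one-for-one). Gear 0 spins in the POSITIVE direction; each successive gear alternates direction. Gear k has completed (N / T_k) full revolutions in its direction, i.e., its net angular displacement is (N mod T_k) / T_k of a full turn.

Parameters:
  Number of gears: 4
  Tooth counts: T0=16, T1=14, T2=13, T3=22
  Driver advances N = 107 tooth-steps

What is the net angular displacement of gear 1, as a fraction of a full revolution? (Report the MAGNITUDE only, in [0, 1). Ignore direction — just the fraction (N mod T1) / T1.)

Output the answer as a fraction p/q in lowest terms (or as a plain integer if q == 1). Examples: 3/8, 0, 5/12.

Chain of 4 gears, tooth counts: [16, 14, 13, 22]
  gear 0: T0=16, direction=positive, advance = 107 mod 16 = 11 teeth = 11/16 turn
  gear 1: T1=14, direction=negative, advance = 107 mod 14 = 9 teeth = 9/14 turn
  gear 2: T2=13, direction=positive, advance = 107 mod 13 = 3 teeth = 3/13 turn
  gear 3: T3=22, direction=negative, advance = 107 mod 22 = 19 teeth = 19/22 turn
Gear 1: 107 mod 14 = 9
Fraction = 9 / 14 = 9/14 (gcd(9,14)=1) = 9/14

Answer: 9/14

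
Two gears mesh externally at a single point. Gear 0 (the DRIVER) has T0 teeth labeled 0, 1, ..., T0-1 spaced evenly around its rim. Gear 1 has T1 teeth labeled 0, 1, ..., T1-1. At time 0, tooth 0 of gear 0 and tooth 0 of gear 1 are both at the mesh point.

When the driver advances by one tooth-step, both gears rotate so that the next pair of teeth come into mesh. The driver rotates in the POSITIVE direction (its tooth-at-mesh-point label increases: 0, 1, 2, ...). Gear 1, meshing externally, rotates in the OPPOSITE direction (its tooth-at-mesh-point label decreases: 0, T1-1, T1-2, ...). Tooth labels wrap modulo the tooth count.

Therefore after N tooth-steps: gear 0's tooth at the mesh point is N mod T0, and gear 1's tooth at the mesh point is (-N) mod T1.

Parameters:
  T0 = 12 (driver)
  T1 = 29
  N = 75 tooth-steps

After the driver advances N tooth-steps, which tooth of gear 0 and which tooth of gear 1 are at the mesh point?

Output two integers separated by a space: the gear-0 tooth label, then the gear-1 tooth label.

Gear 0 (driver, T0=12): tooth at mesh = N mod T0
  75 = 6 * 12 + 3, so 75 mod 12 = 3
  gear 0 tooth = 3
Gear 1 (driven, T1=29): tooth at mesh = (-N) mod T1
  75 = 2 * 29 + 17, so 75 mod 29 = 17
  (-75) mod 29 = (-17) mod 29 = 29 - 17 = 12
Mesh after 75 steps: gear-0 tooth 3 meets gear-1 tooth 12

Answer: 3 12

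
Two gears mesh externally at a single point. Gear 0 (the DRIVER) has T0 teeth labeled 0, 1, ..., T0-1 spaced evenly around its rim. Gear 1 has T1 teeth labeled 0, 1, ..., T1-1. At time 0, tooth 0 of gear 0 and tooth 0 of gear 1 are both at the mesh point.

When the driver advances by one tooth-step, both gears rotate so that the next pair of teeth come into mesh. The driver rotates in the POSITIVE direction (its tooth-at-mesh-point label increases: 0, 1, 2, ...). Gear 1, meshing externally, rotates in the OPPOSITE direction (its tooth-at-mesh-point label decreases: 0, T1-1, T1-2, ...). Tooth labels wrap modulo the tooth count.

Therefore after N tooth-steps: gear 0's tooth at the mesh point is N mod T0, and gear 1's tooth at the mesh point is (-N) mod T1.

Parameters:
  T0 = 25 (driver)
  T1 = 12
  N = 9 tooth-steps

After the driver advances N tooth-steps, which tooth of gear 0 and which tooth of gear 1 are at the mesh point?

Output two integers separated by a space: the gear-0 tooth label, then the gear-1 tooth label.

Answer: 9 3

Derivation:
Gear 0 (driver, T0=25): tooth at mesh = N mod T0
  9 = 0 * 25 + 9, so 9 mod 25 = 9
  gear 0 tooth = 9
Gear 1 (driven, T1=12): tooth at mesh = (-N) mod T1
  9 = 0 * 12 + 9, so 9 mod 12 = 9
  (-9) mod 12 = (-9) mod 12 = 12 - 9 = 3
Mesh after 9 steps: gear-0 tooth 9 meets gear-1 tooth 3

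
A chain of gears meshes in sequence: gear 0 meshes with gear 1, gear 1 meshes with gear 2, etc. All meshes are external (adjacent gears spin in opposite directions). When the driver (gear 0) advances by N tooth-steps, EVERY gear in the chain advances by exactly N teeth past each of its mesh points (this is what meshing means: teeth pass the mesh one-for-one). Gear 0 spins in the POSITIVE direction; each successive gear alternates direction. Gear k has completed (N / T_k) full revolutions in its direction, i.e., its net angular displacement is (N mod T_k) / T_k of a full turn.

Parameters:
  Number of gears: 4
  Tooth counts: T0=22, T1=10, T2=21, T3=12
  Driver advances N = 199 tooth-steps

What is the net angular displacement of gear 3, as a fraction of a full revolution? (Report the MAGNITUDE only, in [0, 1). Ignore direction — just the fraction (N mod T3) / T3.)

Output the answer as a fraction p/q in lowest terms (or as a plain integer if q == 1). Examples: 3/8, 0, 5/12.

Answer: 7/12

Derivation:
Chain of 4 gears, tooth counts: [22, 10, 21, 12]
  gear 0: T0=22, direction=positive, advance = 199 mod 22 = 1 teeth = 1/22 turn
  gear 1: T1=10, direction=negative, advance = 199 mod 10 = 9 teeth = 9/10 turn
  gear 2: T2=21, direction=positive, advance = 199 mod 21 = 10 teeth = 10/21 turn
  gear 3: T3=12, direction=negative, advance = 199 mod 12 = 7 teeth = 7/12 turn
Gear 3: 199 mod 12 = 7
Fraction = 7 / 12 = 7/12 (gcd(7,12)=1) = 7/12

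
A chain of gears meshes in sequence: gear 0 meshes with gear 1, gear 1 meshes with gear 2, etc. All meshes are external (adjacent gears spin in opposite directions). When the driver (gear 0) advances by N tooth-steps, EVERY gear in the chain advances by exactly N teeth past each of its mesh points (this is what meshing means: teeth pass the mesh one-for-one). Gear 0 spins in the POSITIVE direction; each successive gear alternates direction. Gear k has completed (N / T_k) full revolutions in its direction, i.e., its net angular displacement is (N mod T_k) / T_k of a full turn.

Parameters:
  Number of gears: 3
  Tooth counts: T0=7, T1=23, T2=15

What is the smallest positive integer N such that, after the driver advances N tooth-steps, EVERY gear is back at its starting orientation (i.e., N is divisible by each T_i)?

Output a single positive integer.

Gear k returns to start when N is a multiple of T_k.
All gears at start simultaneously when N is a common multiple of [7, 23, 15]; the smallest such N is lcm(7, 23, 15).
Start: lcm = T0 = 7
Fold in T1=23: gcd(7, 23) = 1; lcm(7, 23) = 7 * 23 / 1 = 161 / 1 = 161
Fold in T2=15: gcd(161, 15) = 1; lcm(161, 15) = 161 * 15 / 1 = 2415 / 1 = 2415
Full cycle length = 2415

Answer: 2415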